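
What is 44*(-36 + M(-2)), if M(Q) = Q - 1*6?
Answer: -1936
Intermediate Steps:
M(Q) = -6 + Q (M(Q) = Q - 6 = -6 + Q)
44*(-36 + M(-2)) = 44*(-36 + (-6 - 2)) = 44*(-36 - 8) = 44*(-44) = -1936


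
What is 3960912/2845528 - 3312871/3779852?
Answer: 693099244267/1344459337732 ≈ 0.51552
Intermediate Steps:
3960912/2845528 - 3312871/3779852 = 3960912*(1/2845528) - 3312871*1/3779852 = 495114/355691 - 3312871/3779852 = 693099244267/1344459337732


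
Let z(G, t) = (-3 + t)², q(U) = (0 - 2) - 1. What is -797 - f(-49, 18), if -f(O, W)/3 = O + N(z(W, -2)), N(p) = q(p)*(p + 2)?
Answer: -1187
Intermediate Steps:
q(U) = -3 (q(U) = -2 - 1 = -3)
N(p) = -6 - 3*p (N(p) = -3*(p + 2) = -3*(2 + p) = -6 - 3*p)
f(O, W) = 243 - 3*O (f(O, W) = -3*(O + (-6 - 3*(-3 - 2)²)) = -3*(O + (-6 - 3*(-5)²)) = -3*(O + (-6 - 3*25)) = -3*(O + (-6 - 75)) = -3*(O - 81) = -3*(-81 + O) = 243 - 3*O)
-797 - f(-49, 18) = -797 - (243 - 3*(-49)) = -797 - (243 + 147) = -797 - 1*390 = -797 - 390 = -1187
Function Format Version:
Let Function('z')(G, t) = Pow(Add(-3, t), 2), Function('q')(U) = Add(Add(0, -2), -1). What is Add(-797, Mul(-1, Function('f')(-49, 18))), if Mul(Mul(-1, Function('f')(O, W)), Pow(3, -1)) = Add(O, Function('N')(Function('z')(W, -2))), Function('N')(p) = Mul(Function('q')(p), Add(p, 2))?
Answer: -1187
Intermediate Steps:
Function('q')(U) = -3 (Function('q')(U) = Add(-2, -1) = -3)
Function('N')(p) = Add(-6, Mul(-3, p)) (Function('N')(p) = Mul(-3, Add(p, 2)) = Mul(-3, Add(2, p)) = Add(-6, Mul(-3, p)))
Function('f')(O, W) = Add(243, Mul(-3, O)) (Function('f')(O, W) = Mul(-3, Add(O, Add(-6, Mul(-3, Pow(Add(-3, -2), 2))))) = Mul(-3, Add(O, Add(-6, Mul(-3, Pow(-5, 2))))) = Mul(-3, Add(O, Add(-6, Mul(-3, 25)))) = Mul(-3, Add(O, Add(-6, -75))) = Mul(-3, Add(O, -81)) = Mul(-3, Add(-81, O)) = Add(243, Mul(-3, O)))
Add(-797, Mul(-1, Function('f')(-49, 18))) = Add(-797, Mul(-1, Add(243, Mul(-3, -49)))) = Add(-797, Mul(-1, Add(243, 147))) = Add(-797, Mul(-1, 390)) = Add(-797, -390) = -1187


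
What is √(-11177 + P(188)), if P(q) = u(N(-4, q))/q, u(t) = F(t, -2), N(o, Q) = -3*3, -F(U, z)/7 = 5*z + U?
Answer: I*√98753721/94 ≈ 105.72*I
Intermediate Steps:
F(U, z) = -35*z - 7*U (F(U, z) = -7*(5*z + U) = -7*(U + 5*z) = -35*z - 7*U)
N(o, Q) = -9
u(t) = 70 - 7*t (u(t) = -35*(-2) - 7*t = 70 - 7*t)
P(q) = 133/q (P(q) = (70 - 7*(-9))/q = (70 + 63)/q = 133/q)
√(-11177 + P(188)) = √(-11177 + 133/188) = √(-2101143/188) = I*√98753721/94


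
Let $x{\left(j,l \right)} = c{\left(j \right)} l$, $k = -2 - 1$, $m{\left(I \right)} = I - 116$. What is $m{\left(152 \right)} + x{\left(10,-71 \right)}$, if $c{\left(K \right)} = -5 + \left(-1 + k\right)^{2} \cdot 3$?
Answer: $-3017$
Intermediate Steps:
$m{\left(I \right)} = -116 + I$
$k = -3$
$c{\left(K \right)} = 43$ ($c{\left(K \right)} = -5 + \left(-1 - 3\right)^{2} \cdot 3 = -5 + \left(-4\right)^{2} \cdot 3 = -5 + 16 \cdot 3 = -5 + 48 = 43$)
$x{\left(j,l \right)} = 43 l$
$m{\left(152 \right)} + x{\left(10,-71 \right)} = \left(-116 + 152\right) + 43 \left(-71\right) = 36 - 3053 = -3017$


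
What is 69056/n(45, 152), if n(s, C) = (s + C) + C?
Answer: 69056/349 ≈ 197.87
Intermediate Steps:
n(s, C) = s + 2*C (n(s, C) = (C + s) + C = s + 2*C)
69056/n(45, 152) = 69056/(45 + 2*152) = 69056/(45 + 304) = 69056/349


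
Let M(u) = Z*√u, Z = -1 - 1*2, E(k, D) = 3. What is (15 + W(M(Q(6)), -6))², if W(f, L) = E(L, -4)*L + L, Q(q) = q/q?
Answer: 81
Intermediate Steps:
Q(q) = 1
Z = -3 (Z = -1 - 2 = -3)
M(u) = -3*√u
W(f, L) = 4*L (W(f, L) = 3*L + L = 4*L)
(15 + W(M(Q(6)), -6))² = (15 + 4*(-6))² = (15 - 24)² = (-9)² = 81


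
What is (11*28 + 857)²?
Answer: 1357225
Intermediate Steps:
(11*28 + 857)² = (308 + 857)² = 1165² = 1357225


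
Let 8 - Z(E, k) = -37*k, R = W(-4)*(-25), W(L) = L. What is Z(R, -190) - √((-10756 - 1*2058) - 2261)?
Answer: -7022 - 15*I*√67 ≈ -7022.0 - 122.78*I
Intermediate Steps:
R = 100 (R = -4*(-25) = 100)
Z(E, k) = 8 + 37*k (Z(E, k) = 8 - (-37)*k = 8 + 37*k)
Z(R, -190) - √((-10756 - 1*2058) - 2261) = (8 + 37*(-190)) - √((-10756 - 1*2058) - 2261) = (8 - 7030) - √((-10756 - 2058) - 2261) = -7022 - √(-12814 - 2261) = -7022 - √(-15075) = -7022 - 15*I*√67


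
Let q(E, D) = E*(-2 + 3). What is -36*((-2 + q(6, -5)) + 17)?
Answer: -756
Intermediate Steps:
q(E, D) = E (q(E, D) = E*1 = E)
-36*((-2 + q(6, -5)) + 17) = -36*((-2 + 6) + 17) = -36*(4 + 17) = -36*21 = -756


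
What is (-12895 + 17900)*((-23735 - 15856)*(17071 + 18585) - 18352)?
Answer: -7065433615240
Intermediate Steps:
(-12895 + 17900)*((-23735 - 15856)*(17071 + 18585) - 18352) = 5005*(-39591*35656 - 18352) = 5005*(-1411656696 - 18352) = 5005*(-1411675048) = -7065433615240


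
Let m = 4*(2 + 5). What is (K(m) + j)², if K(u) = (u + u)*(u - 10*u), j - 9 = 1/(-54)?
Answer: 579978202969/2916 ≈ 1.9890e+8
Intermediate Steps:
j = 485/54 (j = 9 + 1/(-54) = 9 - 1/54 = 485/54 ≈ 8.9815)
m = 28 (m = 4*7 = 28)
K(u) = -18*u² (K(u) = (2*u)*(-9*u) = -18*u²)
(K(m) + j)² = (-18*28² + 485/54)² = (-18*784 + 485/54)² = (-14112 + 485/54)² = (-761563/54)² = 579978202969/2916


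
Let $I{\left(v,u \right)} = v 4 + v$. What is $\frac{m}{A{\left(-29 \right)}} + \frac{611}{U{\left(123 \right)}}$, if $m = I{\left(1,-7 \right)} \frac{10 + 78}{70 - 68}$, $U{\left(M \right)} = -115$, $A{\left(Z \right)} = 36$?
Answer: $\frac{826}{1035} \approx 0.79807$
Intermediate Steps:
$I{\left(v,u \right)} = 5 v$ ($I{\left(v,u \right)} = 4 v + v = 5 v$)
$m = 220$ ($m = 5 \cdot 1 \frac{10 + 78}{70 - 68} = 5 \cdot \frac{88}{2} = 5 \cdot 88 \cdot \frac{1}{2} = 5 \cdot 44 = 220$)
$\frac{m}{A{\left(-29 \right)}} + \frac{611}{U{\left(123 \right)}} = \frac{220}{36} + \frac{611}{-115} = 220 \cdot \frac{1}{36} + 611 \left(- \frac{1}{115}\right) = \frac{55}{9} - \frac{611}{115} = \frac{826}{1035}$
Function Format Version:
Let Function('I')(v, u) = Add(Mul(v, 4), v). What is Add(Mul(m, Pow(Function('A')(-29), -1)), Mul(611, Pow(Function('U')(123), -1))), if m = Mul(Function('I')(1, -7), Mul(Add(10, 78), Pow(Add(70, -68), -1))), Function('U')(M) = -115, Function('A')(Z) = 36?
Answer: Rational(826, 1035) ≈ 0.79807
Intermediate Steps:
Function('I')(v, u) = Mul(5, v) (Function('I')(v, u) = Add(Mul(4, v), v) = Mul(5, v))
m = 220 (m = Mul(Mul(5, 1), Mul(Add(10, 78), Pow(Add(70, -68), -1))) = Mul(5, Mul(88, Pow(2, -1))) = Mul(5, Mul(88, Rational(1, 2))) = Mul(5, 44) = 220)
Add(Mul(m, Pow(Function('A')(-29), -1)), Mul(611, Pow(Function('U')(123), -1))) = Add(Mul(220, Pow(36, -1)), Mul(611, Pow(-115, -1))) = Add(Mul(220, Rational(1, 36)), Mul(611, Rational(-1, 115))) = Add(Rational(55, 9), Rational(-611, 115)) = Rational(826, 1035)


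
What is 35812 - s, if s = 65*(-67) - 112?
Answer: 40279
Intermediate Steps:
s = -4467 (s = -4355 - 112 = -4467)
35812 - s = 35812 - 1*(-4467) = 35812 + 4467 = 40279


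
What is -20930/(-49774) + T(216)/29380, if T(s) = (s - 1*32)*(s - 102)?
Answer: 207372853/182795015 ≈ 1.1345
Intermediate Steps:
T(s) = (-102 + s)*(-32 + s) (T(s) = (s - 32)*(-102 + s) = (-32 + s)*(-102 + s) = (-102 + s)*(-32 + s))
-20930/(-49774) + T(216)/29380 = -20930/(-49774) + (3264 + 216² - 134*216)/29380 = -20930*(-1/49774) + (3264 + 46656 - 28944)*(1/29380) = 10465/24887 + 20976*(1/29380) = 10465/24887 + 5244/7345 = 207372853/182795015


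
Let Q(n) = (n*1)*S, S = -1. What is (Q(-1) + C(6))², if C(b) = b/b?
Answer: 4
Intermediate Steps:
C(b) = 1
Q(n) = -n (Q(n) = (n*1)*(-1) = n*(-1) = -n)
(Q(-1) + C(6))² = (-1*(-1) + 1)² = (1 + 1)² = 2² = 4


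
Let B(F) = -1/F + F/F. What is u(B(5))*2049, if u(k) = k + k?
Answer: 16392/5 ≈ 3278.4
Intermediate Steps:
B(F) = 1 - 1/F (B(F) = -1/F + 1 = 1 - 1/F)
u(k) = 2*k
u(B(5))*2049 = (2*((-1 + 5)/5))*2049 = (2*((1/5)*4))*2049 = (2*(4/5))*2049 = (8/5)*2049 = 16392/5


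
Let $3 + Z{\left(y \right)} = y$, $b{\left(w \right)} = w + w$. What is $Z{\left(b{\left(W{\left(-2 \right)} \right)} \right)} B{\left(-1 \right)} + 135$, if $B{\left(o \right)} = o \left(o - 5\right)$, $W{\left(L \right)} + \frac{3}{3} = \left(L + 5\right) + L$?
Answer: $117$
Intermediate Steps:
$W{\left(L \right)} = 4 + 2 L$ ($W{\left(L \right)} = -1 + \left(\left(L + 5\right) + L\right) = -1 + \left(\left(5 + L\right) + L\right) = -1 + \left(5 + 2 L\right) = 4 + 2 L$)
$b{\left(w \right)} = 2 w$
$Z{\left(y \right)} = -3 + y$
$B{\left(o \right)} = o \left(-5 + o\right)$
$Z{\left(b{\left(W{\left(-2 \right)} \right)} \right)} B{\left(-1 \right)} + 135 = \left(-3 + 2 \left(4 + 2 \left(-2\right)\right)\right) \left(- (-5 - 1)\right) + 135 = \left(-3 + 2 \left(4 - 4\right)\right) \left(\left(-1\right) \left(-6\right)\right) + 135 = \left(-3 + 2 \cdot 0\right) 6 + 135 = \left(-3 + 0\right) 6 + 135 = \left(-3\right) 6 + 135 = -18 + 135 = 117$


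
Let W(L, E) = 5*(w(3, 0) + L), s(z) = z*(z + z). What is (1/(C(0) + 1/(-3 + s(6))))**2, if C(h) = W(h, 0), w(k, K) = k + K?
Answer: 4761/1073296 ≈ 0.0044359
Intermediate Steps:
s(z) = 2*z**2 (s(z) = z*(2*z) = 2*z**2)
w(k, K) = K + k
W(L, E) = 15 + 5*L (W(L, E) = 5*((0 + 3) + L) = 5*(3 + L) = 15 + 5*L)
C(h) = 15 + 5*h
(1/(C(0) + 1/(-3 + s(6))))**2 = (1/((15 + 5*0) + 1/(-3 + 2*6**2)))**2 = (1/((15 + 0) + 1/(-3 + 2*36)))**2 = (1/(15 + 1/(-3 + 72)))**2 = (1/(15 + 1/69))**2 = (1/(1036/69))**2 = (69/1036)**2 = 4761/1073296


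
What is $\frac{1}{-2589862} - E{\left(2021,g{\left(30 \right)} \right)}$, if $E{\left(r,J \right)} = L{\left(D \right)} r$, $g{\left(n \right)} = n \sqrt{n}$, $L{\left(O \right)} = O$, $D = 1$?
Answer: $- \frac{5234111103}{2589862} \approx -2021.0$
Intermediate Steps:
$g{\left(n \right)} = n^{\frac{3}{2}}$
$E{\left(r,J \right)} = r$ ($E{\left(r,J \right)} = 1 r = r$)
$\frac{1}{-2589862} - E{\left(2021,g{\left(30 \right)} \right)} = \frac{1}{-2589862} - 2021 = - \frac{1}{2589862} - 2021 = - \frac{5234111103}{2589862}$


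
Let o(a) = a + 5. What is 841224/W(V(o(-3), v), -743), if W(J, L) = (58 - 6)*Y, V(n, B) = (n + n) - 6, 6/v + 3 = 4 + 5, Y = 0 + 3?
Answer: 70102/13 ≈ 5392.5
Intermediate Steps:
Y = 3
o(a) = 5 + a
v = 1 (v = 6/(-3 + (4 + 5)) = 6/(-3 + 9) = 6/6 = 6*(⅙) = 1)
V(n, B) = -6 + 2*n (V(n, B) = 2*n - 6 = -6 + 2*n)
W(J, L) = 156 (W(J, L) = (58 - 6)*3 = 52*3 = 156)
841224/W(V(o(-3), v), -743) = 841224/156 = 841224*(1/156) = 70102/13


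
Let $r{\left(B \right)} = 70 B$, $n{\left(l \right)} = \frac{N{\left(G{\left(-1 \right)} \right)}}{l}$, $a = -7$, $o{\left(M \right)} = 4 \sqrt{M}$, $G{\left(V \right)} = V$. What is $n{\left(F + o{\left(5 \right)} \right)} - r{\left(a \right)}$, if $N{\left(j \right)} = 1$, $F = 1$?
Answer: $\frac{38709}{79} + \frac{4 \sqrt{5}}{79} \approx 490.1$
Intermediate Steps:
$n{\left(l \right)} = \frac{1}{l}$ ($n{\left(l \right)} = 1 \frac{1}{l} = \frac{1}{l}$)
$n{\left(F + o{\left(5 \right)} \right)} - r{\left(a \right)} = \frac{1}{1 + 4 \sqrt{5}} - 70 \left(-7\right) = \frac{1}{1 + 4 \sqrt{5}} - -490 = \frac{1}{1 + 4 \sqrt{5}} + 490 = 490 + \frac{1}{1 + 4 \sqrt{5}}$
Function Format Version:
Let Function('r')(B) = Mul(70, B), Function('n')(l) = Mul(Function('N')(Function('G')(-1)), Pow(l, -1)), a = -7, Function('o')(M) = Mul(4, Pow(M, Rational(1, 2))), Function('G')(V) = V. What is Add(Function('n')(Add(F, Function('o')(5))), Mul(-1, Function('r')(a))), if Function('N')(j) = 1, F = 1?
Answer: Add(Rational(38709, 79), Mul(Rational(4, 79), Pow(5, Rational(1, 2)))) ≈ 490.10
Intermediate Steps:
Function('n')(l) = Pow(l, -1) (Function('n')(l) = Mul(1, Pow(l, -1)) = Pow(l, -1))
Add(Function('n')(Add(F, Function('o')(5))), Mul(-1, Function('r')(a))) = Add(Pow(Add(1, Mul(4, Pow(5, Rational(1, 2)))), -1), Mul(-1, Mul(70, -7))) = Add(Pow(Add(1, Mul(4, Pow(5, Rational(1, 2)))), -1), Mul(-1, -490)) = Add(Pow(Add(1, Mul(4, Pow(5, Rational(1, 2)))), -1), 490) = Add(490, Pow(Add(1, Mul(4, Pow(5, Rational(1, 2)))), -1))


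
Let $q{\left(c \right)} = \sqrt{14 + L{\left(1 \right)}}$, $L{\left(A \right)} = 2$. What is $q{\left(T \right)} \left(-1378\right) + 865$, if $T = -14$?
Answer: $-4647$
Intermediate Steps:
$q{\left(c \right)} = 4$ ($q{\left(c \right)} = \sqrt{14 + 2} = \sqrt{16} = 4$)
$q{\left(T \right)} \left(-1378\right) + 865 = 4 \left(-1378\right) + 865 = -5512 + 865 = -4647$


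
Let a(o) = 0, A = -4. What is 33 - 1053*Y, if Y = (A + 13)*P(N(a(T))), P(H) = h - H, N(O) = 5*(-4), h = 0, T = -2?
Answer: -189507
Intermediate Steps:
N(O) = -20
P(H) = -H (P(H) = 0 - H = -H)
Y = 180 (Y = (-4 + 13)*(-1*(-20)) = 9*20 = 180)
33 - 1053*Y = 33 - 1053*180 = 33 - 189540 = -189507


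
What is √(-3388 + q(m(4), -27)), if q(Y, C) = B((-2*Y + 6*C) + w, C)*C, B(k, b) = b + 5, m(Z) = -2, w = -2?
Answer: I*√2794 ≈ 52.858*I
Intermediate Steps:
B(k, b) = 5 + b
q(Y, C) = C*(5 + C) (q(Y, C) = (5 + C)*C = C*(5 + C))
√(-3388 + q(m(4), -27)) = √(-3388 - 27*(5 - 27)) = √(-3388 - 27*(-22)) = √(-3388 + 594) = √(-2794) = I*√2794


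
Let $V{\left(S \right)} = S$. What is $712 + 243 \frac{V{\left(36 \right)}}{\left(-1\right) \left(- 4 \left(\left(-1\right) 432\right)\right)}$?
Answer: $\frac{11311}{16} \approx 706.94$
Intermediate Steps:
$712 + 243 \frac{V{\left(36 \right)}}{\left(-1\right) \left(- 4 \left(\left(-1\right) 432\right)\right)} = 712 + 243 \frac{36}{\left(-1\right) \left(- 4 \left(\left(-1\right) 432\right)\right)} = 712 + 243 \frac{36}{\left(-1\right) \left(\left(-4\right) \left(-432\right)\right)} = 712 + 243 \frac{36}{\left(-1\right) 1728} = 712 + 243 \frac{36}{-1728} = 712 + 243 \cdot 36 \left(- \frac{1}{1728}\right) = 712 + 243 \left(- \frac{1}{48}\right) = 712 - \frac{81}{16} = \frac{11311}{16}$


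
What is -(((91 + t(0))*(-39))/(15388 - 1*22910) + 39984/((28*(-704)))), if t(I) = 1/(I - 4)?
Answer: 1031223/661936 ≈ 1.5579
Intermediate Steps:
t(I) = 1/(-4 + I)
-(((91 + t(0))*(-39))/(15388 - 1*22910) + 39984/((28*(-704)))) = -(((91 + 1/(-4 + 0))*(-39))/(15388 - 1*22910) + 39984/((28*(-704)))) = -(((91 + 1/(-4))*(-39))/(15388 - 22910) + 39984/(-19712)) = -(((91 - 1/4)*(-39))/(-7522) + 39984*(-1/19712)) = -(((363/4)*(-39))*(-1/7522) - 357/176) = -(-14157/4*(-1/7522) - 357/176) = -(14157/30088 - 357/176) = -1*(-1031223/661936) = 1031223/661936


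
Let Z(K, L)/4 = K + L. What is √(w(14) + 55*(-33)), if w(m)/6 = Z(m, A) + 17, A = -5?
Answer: I*√1497 ≈ 38.691*I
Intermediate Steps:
Z(K, L) = 4*K + 4*L (Z(K, L) = 4*(K + L) = 4*K + 4*L)
w(m) = -18 + 24*m (w(m) = 6*((4*m + 4*(-5)) + 17) = 6*((4*m - 20) + 17) = 6*((-20 + 4*m) + 17) = 6*(-3 + 4*m) = -18 + 24*m)
√(w(14) + 55*(-33)) = √((-18 + 24*14) + 55*(-33)) = √((-18 + 336) - 1815) = √(318 - 1815) = √(-1497) = I*√1497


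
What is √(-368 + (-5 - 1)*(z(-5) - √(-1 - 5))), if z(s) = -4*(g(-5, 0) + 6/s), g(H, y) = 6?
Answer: √(-6320 + 150*I*√6)/5 ≈ 0.46198 + 15.906*I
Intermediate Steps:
z(s) = -24 - 24/s (z(s) = -4*(6 + 6/s) = -24 - 24/s)
√(-368 + (-5 - 1)*(z(-5) - √(-1 - 5))) = √(-368 + (-5 - 1)*((-24 - 24/(-5)) - √(-1 - 5))) = √(-368 - 6*((-24 - 24*(-⅕)) - √(-6))) = √(-368 - 6*((-24 + 24/5) - I*√6)) = √(-368 - 6*(-96/5 - I*√6)) = √(-368 + (576/5 + 6*I*√6)) = √(-1264/5 + 6*I*√6)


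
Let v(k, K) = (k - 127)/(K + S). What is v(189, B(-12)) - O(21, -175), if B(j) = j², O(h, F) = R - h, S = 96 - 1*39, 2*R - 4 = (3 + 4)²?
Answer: -2087/402 ≈ -5.1915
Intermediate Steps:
R = 53/2 (R = 2 + (3 + 4)²/2 = 2 + (½)*7² = 2 + (½)*49 = 2 + 49/2 = 53/2 ≈ 26.500)
S = 57 (S = 96 - 39 = 57)
O(h, F) = 53/2 - h
v(k, K) = (-127 + k)/(57 + K) (v(k, K) = (k - 127)/(K + 57) = (-127 + k)/(57 + K))
v(189, B(-12)) - O(21, -175) = (-127 + 189)/(57 + (-12)²) - (53/2 - 1*21) = 62/(57 + 144) - (53/2 - 21) = 62/201 - 1*11/2 = (1/201)*62 - 11/2 = 62/201 - 11/2 = -2087/402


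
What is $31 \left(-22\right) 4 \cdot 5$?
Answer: $-13640$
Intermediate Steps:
$31 \left(-22\right) 4 \cdot 5 = \left(-682\right) 20 = -13640$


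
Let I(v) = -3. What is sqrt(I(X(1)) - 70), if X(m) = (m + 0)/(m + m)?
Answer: I*sqrt(73) ≈ 8.544*I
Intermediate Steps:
X(m) = 1/2 (X(m) = m/((2*m)) = m*(1/(2*m)) = 1/2)
sqrt(I(X(1)) - 70) = sqrt(-3 - 70) = sqrt(-73) = I*sqrt(73)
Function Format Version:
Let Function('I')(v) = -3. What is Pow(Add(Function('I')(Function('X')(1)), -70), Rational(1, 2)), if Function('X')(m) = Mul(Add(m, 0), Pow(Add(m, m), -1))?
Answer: Mul(I, Pow(73, Rational(1, 2))) ≈ Mul(8.5440, I)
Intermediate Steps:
Function('X')(m) = Rational(1, 2) (Function('X')(m) = Mul(m, Pow(Mul(2, m), -1)) = Mul(m, Mul(Rational(1, 2), Pow(m, -1))) = Rational(1, 2))
Pow(Add(Function('I')(Function('X')(1)), -70), Rational(1, 2)) = Pow(Add(-3, -70), Rational(1, 2)) = Pow(-73, Rational(1, 2)) = Mul(I, Pow(73, Rational(1, 2)))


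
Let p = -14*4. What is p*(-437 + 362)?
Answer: 4200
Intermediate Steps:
p = -56
p*(-437 + 362) = -56*(-437 + 362) = -56*(-75) = 4200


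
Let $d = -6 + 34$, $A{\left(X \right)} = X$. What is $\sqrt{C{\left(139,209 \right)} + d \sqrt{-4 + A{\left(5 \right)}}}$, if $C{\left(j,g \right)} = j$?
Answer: $\sqrt{167} \approx 12.923$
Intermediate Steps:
$d = 28$
$\sqrt{C{\left(139,209 \right)} + d \sqrt{-4 + A{\left(5 \right)}}} = \sqrt{139 + 28 \sqrt{-4 + 5}} = \sqrt{139 + 28 \sqrt{1}} = \sqrt{139 + 28 \cdot 1} = \sqrt{139 + 28} = \sqrt{167}$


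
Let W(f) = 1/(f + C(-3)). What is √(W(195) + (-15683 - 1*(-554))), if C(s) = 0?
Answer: I*√575280030/195 ≈ 123.0*I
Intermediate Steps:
W(f) = 1/f (W(f) = 1/(f + 0) = 1/f)
√(W(195) + (-15683 - 1*(-554))) = √(1/195 + (-15683 - 1*(-554))) = √(1/195 + (-15683 + 554)) = √(1/195 - 15129) = √(-2950154/195) = I*√575280030/195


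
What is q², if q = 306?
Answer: 93636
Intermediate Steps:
q² = 306² = 93636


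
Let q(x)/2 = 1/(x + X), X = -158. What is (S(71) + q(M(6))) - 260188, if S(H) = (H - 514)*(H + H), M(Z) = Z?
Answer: -24555145/76 ≈ -3.2309e+5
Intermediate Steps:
S(H) = 2*H*(-514 + H) (S(H) = (-514 + H)*(2*H) = 2*H*(-514 + H))
q(x) = 2/(-158 + x) (q(x) = 2/(x - 158) = 2/(-158 + x))
(S(71) + q(M(6))) - 260188 = (2*71*(-514 + 71) + 2/(-158 + 6)) - 260188 = (2*71*(-443) + 2/(-152)) - 260188 = (-62906 + 2*(-1/152)) - 260188 = (-62906 - 1/76) - 260188 = -4780857/76 - 260188 = -24555145/76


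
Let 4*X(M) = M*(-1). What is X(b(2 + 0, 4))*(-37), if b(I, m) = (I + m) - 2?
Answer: 37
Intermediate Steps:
b(I, m) = -2 + I + m
X(M) = -M/4 (X(M) = (M*(-1))/4 = (-M)/4 = -M/4)
X(b(2 + 0, 4))*(-37) = -(-2 + (2 + 0) + 4)/4*(-37) = -(-2 + 2 + 4)/4*(-37) = -¼*4*(-37) = -1*(-37) = 37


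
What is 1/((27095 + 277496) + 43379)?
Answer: 1/347970 ≈ 2.8738e-6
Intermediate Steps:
1/((27095 + 277496) + 43379) = 1/(304591 + 43379) = 1/347970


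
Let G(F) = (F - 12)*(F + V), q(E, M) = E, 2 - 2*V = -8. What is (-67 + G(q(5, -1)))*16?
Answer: -2192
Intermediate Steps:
V = 5 (V = 1 - 1/2*(-8) = 1 + 4 = 5)
G(F) = (-12 + F)*(5 + F) (G(F) = (F - 12)*(F + 5) = (-12 + F)*(5 + F))
(-67 + G(q(5, -1)))*16 = (-67 + (-60 + 5**2 - 7*5))*16 = (-67 + (-60 + 25 - 35))*16 = (-67 - 70)*16 = -137*16 = -2192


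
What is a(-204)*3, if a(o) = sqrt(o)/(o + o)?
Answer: -I*sqrt(51)/68 ≈ -0.10502*I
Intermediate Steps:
a(o) = 1/(2*sqrt(o)) (a(o) = sqrt(o)/((2*o)) = (1/(2*o))*sqrt(o) = 1/(2*sqrt(o)))
a(-204)*3 = (1/(2*sqrt(-204)))*3 = ((-I*sqrt(51)/102)/2)*3 = -I*sqrt(51)/204*3 = -I*sqrt(51)/68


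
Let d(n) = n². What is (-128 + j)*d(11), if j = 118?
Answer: -1210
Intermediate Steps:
(-128 + j)*d(11) = (-128 + 118)*11² = -10*121 = -1210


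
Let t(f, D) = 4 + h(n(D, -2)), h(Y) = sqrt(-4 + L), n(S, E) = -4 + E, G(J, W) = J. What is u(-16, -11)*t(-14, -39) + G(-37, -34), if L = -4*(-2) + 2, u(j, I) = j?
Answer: -101 - 16*sqrt(6) ≈ -140.19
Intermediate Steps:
L = 10 (L = 8 + 2 = 10)
h(Y) = sqrt(6) (h(Y) = sqrt(-4 + 10) = sqrt(6))
t(f, D) = 4 + sqrt(6)
u(-16, -11)*t(-14, -39) + G(-37, -34) = -16*(4 + sqrt(6)) - 37 = (-64 - 16*sqrt(6)) - 37 = -101 - 16*sqrt(6)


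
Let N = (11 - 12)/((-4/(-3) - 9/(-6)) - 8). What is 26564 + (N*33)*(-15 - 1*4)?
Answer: 819722/31 ≈ 26443.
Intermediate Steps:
N = 6/31 (N = -1/((-4*(-1/3) - 9*(-1/6)) - 8) = -1/((4/3 + 3/2) - 8) = -1/(17/6 - 8) = -1/(-31/6) = -1*(-6/31) = 6/31 ≈ 0.19355)
26564 + (N*33)*(-15 - 1*4) = 26564 + ((6/31)*33)*(-15 - 1*4) = 26564 + 198*(-15 - 4)/31 = 26564 + (198/31)*(-19) = 26564 - 3762/31 = 819722/31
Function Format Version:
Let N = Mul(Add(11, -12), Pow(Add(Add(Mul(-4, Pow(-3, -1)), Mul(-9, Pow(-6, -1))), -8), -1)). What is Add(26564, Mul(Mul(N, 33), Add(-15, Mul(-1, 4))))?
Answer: Rational(819722, 31) ≈ 26443.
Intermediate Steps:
N = Rational(6, 31) (N = Mul(-1, Pow(Add(Add(Mul(-4, Rational(-1, 3)), Mul(-9, Rational(-1, 6))), -8), -1)) = Mul(-1, Pow(Add(Add(Rational(4, 3), Rational(3, 2)), -8), -1)) = Mul(-1, Pow(Add(Rational(17, 6), -8), -1)) = Mul(-1, Pow(Rational(-31, 6), -1)) = Mul(-1, Rational(-6, 31)) = Rational(6, 31) ≈ 0.19355)
Add(26564, Mul(Mul(N, 33), Add(-15, Mul(-1, 4)))) = Add(26564, Mul(Mul(Rational(6, 31), 33), Add(-15, Mul(-1, 4)))) = Add(26564, Mul(Rational(198, 31), Add(-15, -4))) = Add(26564, Mul(Rational(198, 31), -19)) = Add(26564, Rational(-3762, 31)) = Rational(819722, 31)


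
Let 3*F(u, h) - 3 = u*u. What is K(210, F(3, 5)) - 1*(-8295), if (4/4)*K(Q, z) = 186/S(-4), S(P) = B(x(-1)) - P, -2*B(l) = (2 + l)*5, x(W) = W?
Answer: 8419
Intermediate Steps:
B(l) = -5 - 5*l/2 (B(l) = -(2 + l)*5/2 = -(10 + 5*l)/2 = -5 - 5*l/2)
F(u, h) = 1 + u²/3 (F(u, h) = 1 + (u*u)/3 = 1 + u²/3)
S(P) = -5/2 - P (S(P) = (-5 - 5/2*(-1)) - P = (-5 + 5/2) - P = -5/2 - P)
K(Q, z) = 124 (K(Q, z) = 186/(-5/2 - 1*(-4)) = 186/(-5/2 + 4) = 186/(3/2) = 186*(⅔) = 124)
K(210, F(3, 5)) - 1*(-8295) = 124 - 1*(-8295) = 124 + 8295 = 8419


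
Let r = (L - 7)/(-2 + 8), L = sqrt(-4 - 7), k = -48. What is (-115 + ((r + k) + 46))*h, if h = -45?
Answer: 10635/2 - 15*I*sqrt(11)/2 ≈ 5317.5 - 24.875*I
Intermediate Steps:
L = I*sqrt(11) (L = sqrt(-11) = I*sqrt(11) ≈ 3.3166*I)
r = -7/6 + I*sqrt(11)/6 (r = (I*sqrt(11) - 7)/(-2 + 8) = (-7 + I*sqrt(11))/6 = (-7 + I*sqrt(11))*(1/6) = -7/6 + I*sqrt(11)/6 ≈ -1.1667 + 0.55277*I)
(-115 + ((r + k) + 46))*h = (-115 + (((-7/6 + I*sqrt(11)/6) - 48) + 46))*(-45) = (-115 + ((-295/6 + I*sqrt(11)/6) + 46))*(-45) = (-115 + (-19/6 + I*sqrt(11)/6))*(-45) = (-709/6 + I*sqrt(11)/6)*(-45) = 10635/2 - 15*I*sqrt(11)/2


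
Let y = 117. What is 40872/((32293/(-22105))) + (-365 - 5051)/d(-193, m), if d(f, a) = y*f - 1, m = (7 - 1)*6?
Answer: -10201055098516/364620263 ≈ -27977.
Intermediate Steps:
m = 36 (m = 6*6 = 36)
d(f, a) = -1 + 117*f (d(f, a) = 117*f - 1 = -1 + 117*f)
40872/((32293/(-22105))) + (-365 - 5051)/d(-193, m) = 40872/((32293/(-22105))) + (-365 - 5051)/(-1 + 117*(-193)) = 40872/((32293*(-1/22105))) - 5416/(-1 - 22581) = 40872/(-32293/22105) - 5416/(-22582) = 40872*(-22105/32293) - 5416*(-1/22582) = -903475560/32293 + 2708/11291 = -10201055098516/364620263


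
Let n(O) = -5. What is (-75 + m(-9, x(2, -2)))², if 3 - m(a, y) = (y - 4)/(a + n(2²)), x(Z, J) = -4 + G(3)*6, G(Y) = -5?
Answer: 273529/49 ≈ 5582.2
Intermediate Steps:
x(Z, J) = -34 (x(Z, J) = -4 - 5*6 = -4 - 30 = -34)
m(a, y) = 3 - (-4 + y)/(-5 + a) (m(a, y) = 3 - (y - 4)/(a - 5) = 3 - (-4 + y)/(-5 + a))
(-75 + m(-9, x(2, -2)))² = (-75 + (-11 - 1*(-34) + 3*(-9))/(-5 - 9))² = (-75 + (-11 + 34 - 27)/(-14))² = (-75 - 1/14*(-4))² = (-75 + 2/7)² = (-523/7)² = 273529/49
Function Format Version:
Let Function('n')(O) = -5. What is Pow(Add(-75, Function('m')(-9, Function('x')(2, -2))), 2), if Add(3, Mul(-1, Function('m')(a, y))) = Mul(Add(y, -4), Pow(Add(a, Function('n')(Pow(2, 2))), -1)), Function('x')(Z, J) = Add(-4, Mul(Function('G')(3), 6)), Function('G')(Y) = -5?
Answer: Rational(273529, 49) ≈ 5582.2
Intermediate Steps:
Function('x')(Z, J) = -34 (Function('x')(Z, J) = Add(-4, Mul(-5, 6)) = Add(-4, -30) = -34)
Function('m')(a, y) = Add(3, Mul(-1, Pow(Add(-5, a), -1), Add(-4, y))) (Function('m')(a, y) = Add(3, Mul(-1, Mul(Add(y, -4), Pow(Add(a, -5), -1)))) = Add(3, Mul(-1, Mul(Add(-4, y), Pow(Add(-5, a), -1)))) = Add(3, Mul(-1, Mul(Pow(Add(-5, a), -1), Add(-4, y)))) = Add(3, Mul(-1, Pow(Add(-5, a), -1), Add(-4, y))))
Pow(Add(-75, Function('m')(-9, Function('x')(2, -2))), 2) = Pow(Add(-75, Mul(Pow(Add(-5, -9), -1), Add(-11, Mul(-1, -34), Mul(3, -9)))), 2) = Pow(Add(-75, Mul(Pow(-14, -1), Add(-11, 34, -27))), 2) = Pow(Add(-75, Mul(Rational(-1, 14), -4)), 2) = Pow(Add(-75, Rational(2, 7)), 2) = Pow(Rational(-523, 7), 2) = Rational(273529, 49)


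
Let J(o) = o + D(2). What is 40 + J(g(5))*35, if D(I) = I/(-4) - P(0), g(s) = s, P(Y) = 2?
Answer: 255/2 ≈ 127.50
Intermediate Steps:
D(I) = -2 - I/4 (D(I) = I/(-4) - 1*2 = I*(-¼) - 2 = -I/4 - 2 = -2 - I/4)
J(o) = -5/2 + o (J(o) = o + (-2 - ¼*2) = o + (-2 - ½) = o - 5/2 = -5/2 + o)
40 + J(g(5))*35 = 40 + (-5/2 + 5)*35 = 40 + (5/2)*35 = 40 + 175/2 = 255/2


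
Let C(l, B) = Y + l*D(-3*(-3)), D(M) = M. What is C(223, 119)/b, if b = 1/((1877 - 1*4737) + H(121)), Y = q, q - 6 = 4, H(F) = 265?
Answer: -5234115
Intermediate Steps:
q = 10 (q = 6 + 4 = 10)
Y = 10
C(l, B) = 10 + 9*l (C(l, B) = 10 + l*(-3*(-3)) = 10 + l*9 = 10 + 9*l)
b = -1/2595 (b = 1/((1877 - 1*4737) + 265) = 1/((1877 - 4737) + 265) = 1/(-2860 + 265) = 1/(-2595) = -1/2595 ≈ -0.00038536)
C(223, 119)/b = (10 + 9*223)/(-1/2595) = (10 + 2007)*(-2595) = 2017*(-2595) = -5234115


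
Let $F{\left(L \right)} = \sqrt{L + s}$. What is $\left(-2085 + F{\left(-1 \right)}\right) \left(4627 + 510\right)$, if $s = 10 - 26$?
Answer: $-10710645 + 5137 i \sqrt{17} \approx -1.0711 \cdot 10^{7} + 21180.0 i$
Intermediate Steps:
$s = -16$
$F{\left(L \right)} = \sqrt{-16 + L}$ ($F{\left(L \right)} = \sqrt{L - 16} = \sqrt{-16 + L}$)
$\left(-2085 + F{\left(-1 \right)}\right) \left(4627 + 510\right) = \left(-2085 + \sqrt{-16 - 1}\right) \left(4627 + 510\right) = \left(-2085 + \sqrt{-17}\right) 5137 = \left(-2085 + i \sqrt{17}\right) 5137 = -10710645 + 5137 i \sqrt{17}$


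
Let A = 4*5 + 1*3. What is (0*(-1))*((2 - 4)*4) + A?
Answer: 23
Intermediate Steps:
A = 23 (A = 20 + 3 = 23)
(0*(-1))*((2 - 4)*4) + A = (0*(-1))*((2 - 4)*4) + 23 = 0*(-2*4) + 23 = 0*(-8) + 23 = 0 + 23 = 23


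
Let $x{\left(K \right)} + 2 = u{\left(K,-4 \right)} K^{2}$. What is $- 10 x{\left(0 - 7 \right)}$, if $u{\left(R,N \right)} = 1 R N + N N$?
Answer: $-21540$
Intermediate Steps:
$u{\left(R,N \right)} = N^{2} + N R$ ($u{\left(R,N \right)} = R N + N^{2} = N R + N^{2} = N^{2} + N R$)
$x{\left(K \right)} = -2 + K^{2} \left(16 - 4 K\right)$ ($x{\left(K \right)} = -2 + - 4 \left(-4 + K\right) K^{2} = -2 + \left(16 - 4 K\right) K^{2} = -2 + K^{2} \left(16 - 4 K\right)$)
$- 10 x{\left(0 - 7 \right)} = - 10 \left(-2 + 4 \left(0 - 7\right)^{2} \left(4 - \left(0 - 7\right)\right)\right) = - 10 \left(-2 + 4 \left(-7\right)^{2} \left(4 - -7\right)\right) = - 10 \left(-2 + 4 \cdot 49 \left(4 + 7\right)\right) = - 10 \left(-2 + 4 \cdot 49 \cdot 11\right) = - 10 \left(-2 + 2156\right) = \left(-10\right) 2154 = -21540$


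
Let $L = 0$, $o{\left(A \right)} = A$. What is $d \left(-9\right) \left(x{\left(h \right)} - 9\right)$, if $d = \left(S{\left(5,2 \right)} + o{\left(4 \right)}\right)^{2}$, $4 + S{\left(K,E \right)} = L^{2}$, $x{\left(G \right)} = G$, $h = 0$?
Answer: $0$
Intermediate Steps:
$S{\left(K,E \right)} = -4$ ($S{\left(K,E \right)} = -4 + 0^{2} = -4 + 0 = -4$)
$d = 0$ ($d = \left(-4 + 4\right)^{2} = 0^{2} = 0$)
$d \left(-9\right) \left(x{\left(h \right)} - 9\right) = 0 \left(-9\right) \left(0 - 9\right) = 0 \left(0 - 9\right) = 0 \left(-9\right) = 0$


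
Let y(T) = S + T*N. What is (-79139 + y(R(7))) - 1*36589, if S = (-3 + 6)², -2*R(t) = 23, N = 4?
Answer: -115765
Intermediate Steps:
R(t) = -23/2 (R(t) = -½*23 = -23/2)
S = 9 (S = 3² = 9)
y(T) = 9 + 4*T (y(T) = 9 + T*4 = 9 + 4*T)
(-79139 + y(R(7))) - 1*36589 = (-79139 + (9 + 4*(-23/2))) - 1*36589 = (-79139 + (9 - 46)) - 36589 = (-79139 - 37) - 36589 = -79176 - 36589 = -115765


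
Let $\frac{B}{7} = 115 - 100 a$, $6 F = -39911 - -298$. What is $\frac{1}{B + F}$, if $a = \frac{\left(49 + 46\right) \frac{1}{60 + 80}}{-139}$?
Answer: $- \frac{834}{4831987} \approx -0.0001726$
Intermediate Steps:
$F = - \frac{39613}{6}$ ($F = \frac{-39911 - -298}{6} = \frac{-39911 + 298}{6} = \frac{1}{6} \left(-39613\right) = - \frac{39613}{6} \approx -6602.2$)
$a = - \frac{19}{3892}$ ($a = \frac{95}{140} \left(- \frac{1}{139}\right) = 95 \cdot \frac{1}{140} \left(- \frac{1}{139}\right) = \frac{19}{28} \left(- \frac{1}{139}\right) = - \frac{19}{3892} \approx -0.0048818$)
$B = \frac{112370}{139}$ ($B = 7 \left(115 - - \frac{475}{973}\right) = 7 \left(115 + \frac{475}{973}\right) = 7 \cdot \frac{112370}{973} = \frac{112370}{139} \approx 808.42$)
$\frac{1}{B + F} = \frac{1}{\frac{112370}{139} - \frac{39613}{6}} = \frac{1}{- \frac{4831987}{834}} = - \frac{834}{4831987}$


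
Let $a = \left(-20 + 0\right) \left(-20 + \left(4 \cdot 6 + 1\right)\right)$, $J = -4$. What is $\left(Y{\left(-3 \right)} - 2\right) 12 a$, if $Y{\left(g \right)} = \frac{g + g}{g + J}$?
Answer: $\frac{9600}{7} \approx 1371.4$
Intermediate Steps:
$Y{\left(g \right)} = \frac{2 g}{-4 + g}$ ($Y{\left(g \right)} = \frac{g + g}{g - 4} = \frac{2 g}{-4 + g}$)
$a = -100$ ($a = - 20 \left(-20 + \left(24 + 1\right)\right) = - 20 \left(-20 + 25\right) = \left(-20\right) 5 = -100$)
$\left(Y{\left(-3 \right)} - 2\right) 12 a = \left(2 \left(-3\right) \frac{1}{-4 - 3} - 2\right) 12 \left(-100\right) = \left(2 \left(-3\right) \frac{1}{-7} - 2\right) 12 \left(-100\right) = \left(2 \left(-3\right) \left(- \frac{1}{7}\right) - 2\right) 12 \left(-100\right) = \left(\frac{6}{7} - 2\right) 12 \left(-100\right) = \left(- \frac{8}{7}\right) 12 \left(-100\right) = \left(- \frac{96}{7}\right) \left(-100\right) = \frac{9600}{7}$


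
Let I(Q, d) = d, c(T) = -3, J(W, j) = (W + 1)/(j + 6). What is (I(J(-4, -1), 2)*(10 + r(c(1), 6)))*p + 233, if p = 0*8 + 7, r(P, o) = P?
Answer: 331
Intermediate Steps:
J(W, j) = (1 + W)/(6 + j)
p = 7 (p = 0 + 7 = 7)
(I(J(-4, -1), 2)*(10 + r(c(1), 6)))*p + 233 = (2*(10 - 3))*7 + 233 = (2*7)*7 + 233 = 14*7 + 233 = 98 + 233 = 331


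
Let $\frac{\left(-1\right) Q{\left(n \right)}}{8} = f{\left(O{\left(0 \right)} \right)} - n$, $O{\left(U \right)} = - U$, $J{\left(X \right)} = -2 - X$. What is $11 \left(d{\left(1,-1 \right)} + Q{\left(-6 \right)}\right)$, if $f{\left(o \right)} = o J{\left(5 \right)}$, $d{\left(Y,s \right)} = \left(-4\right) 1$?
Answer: $-572$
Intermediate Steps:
$d{\left(Y,s \right)} = -4$
$f{\left(o \right)} = - 7 o$ ($f{\left(o \right)} = o \left(-2 - 5\right) = o \left(-7\right) = - 7 o$)
$Q{\left(n \right)} = 8 n$ ($Q{\left(n \right)} = - 8 \left(- 7 \left(\left(-1\right) 0\right) - n\right) = - 8 \left(\left(-7\right) 0 - n\right) = - 8 \left(0 - n\right) = - 8 \left(- n\right) = 8 n$)
$11 \left(d{\left(1,-1 \right)} + Q{\left(-6 \right)}\right) = 11 \left(-4 + 8 \left(-6\right)\right) = 11 \left(-4 - 48\right) = 11 \left(-52\right) = -572$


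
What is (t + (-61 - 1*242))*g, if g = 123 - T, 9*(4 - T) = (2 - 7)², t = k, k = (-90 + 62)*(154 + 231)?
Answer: -12146968/9 ≈ -1.3497e+6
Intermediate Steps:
k = -10780 (k = -28*385 = -10780)
t = -10780
T = 11/9 (T = 4 - (2 - 7)²/9 = 4 - ⅑*(-5)² = 4 - ⅑*25 = 4 - 25/9 = 11/9 ≈ 1.2222)
g = 1096/9 (g = 123 - 1*11/9 = 123 - 11/9 = 1096/9 ≈ 121.78)
(t + (-61 - 1*242))*g = (-10780 + (-61 - 1*242))*(1096/9) = (-10780 + (-61 - 242))*(1096/9) = (-10780 - 303)*(1096/9) = -11083*1096/9 = -12146968/9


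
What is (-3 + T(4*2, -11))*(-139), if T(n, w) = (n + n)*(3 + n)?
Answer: -24047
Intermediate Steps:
T(n, w) = 2*n*(3 + n) (T(n, w) = (2*n)*(3 + n) = 2*n*(3 + n))
(-3 + T(4*2, -11))*(-139) = (-3 + 2*(4*2)*(3 + 4*2))*(-139) = (-3 + 2*8*(3 + 8))*(-139) = (-3 + 2*8*11)*(-139) = (-3 + 176)*(-139) = 173*(-139) = -24047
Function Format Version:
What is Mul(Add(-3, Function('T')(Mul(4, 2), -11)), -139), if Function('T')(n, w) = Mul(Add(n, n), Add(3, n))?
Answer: -24047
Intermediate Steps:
Function('T')(n, w) = Mul(2, n, Add(3, n)) (Function('T')(n, w) = Mul(Mul(2, n), Add(3, n)) = Mul(2, n, Add(3, n)))
Mul(Add(-3, Function('T')(Mul(4, 2), -11)), -139) = Mul(Add(-3, Mul(2, Mul(4, 2), Add(3, Mul(4, 2)))), -139) = Mul(Add(-3, Mul(2, 8, Add(3, 8))), -139) = Mul(Add(-3, Mul(2, 8, 11)), -139) = Mul(Add(-3, 176), -139) = Mul(173, -139) = -24047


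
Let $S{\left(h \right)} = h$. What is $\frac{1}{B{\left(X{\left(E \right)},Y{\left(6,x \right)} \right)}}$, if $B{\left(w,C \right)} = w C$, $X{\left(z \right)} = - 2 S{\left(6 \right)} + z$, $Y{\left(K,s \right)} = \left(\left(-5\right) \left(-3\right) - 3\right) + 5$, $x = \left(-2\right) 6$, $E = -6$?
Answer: $- \frac{1}{306} \approx -0.003268$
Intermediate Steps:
$x = -12$
$Y{\left(K,s \right)} = 17$ ($Y{\left(K,s \right)} = \left(15 - 3\right) + 5 = 12 + 5 = 17$)
$X{\left(z \right)} = -12 + z$ ($X{\left(z \right)} = \left(-2\right) 6 + z = -12 + z$)
$B{\left(w,C \right)} = C w$
$\frac{1}{B{\left(X{\left(E \right)},Y{\left(6,x \right)} \right)}} = \frac{1}{17 \left(-12 - 6\right)} = \frac{1}{17 \left(-18\right)} = \frac{1}{-306} = - \frac{1}{306}$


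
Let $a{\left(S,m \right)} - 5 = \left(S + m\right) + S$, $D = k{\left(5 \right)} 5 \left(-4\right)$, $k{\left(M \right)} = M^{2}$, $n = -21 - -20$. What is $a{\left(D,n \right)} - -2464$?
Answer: $1468$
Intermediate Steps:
$n = -1$ ($n = -21 + 20 = -1$)
$D = -500$ ($D = 5^{2} \cdot 5 \left(-4\right) = 25 \cdot 5 \left(-4\right) = 125 \left(-4\right) = -500$)
$a{\left(S,m \right)} = 5 + m + 2 S$ ($a{\left(S,m \right)} = 5 + \left(\left(S + m\right) + S\right) = 5 + \left(m + 2 S\right) = 5 + m + 2 S$)
$a{\left(D,n \right)} - -2464 = \left(5 - 1 + 2 \left(-500\right)\right) - -2464 = \left(5 - 1 - 1000\right) + 2464 = -996 + 2464 = 1468$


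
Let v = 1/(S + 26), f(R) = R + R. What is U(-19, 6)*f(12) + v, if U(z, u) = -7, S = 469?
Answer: -83159/495 ≈ -168.00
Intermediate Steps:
f(R) = 2*R
v = 1/495 (v = 1/(469 + 26) = 1/495 ≈ 0.0020202)
U(-19, 6)*f(12) + v = -14*12 + 1/495 = -7*24 + 1/495 = -168 + 1/495 = -83159/495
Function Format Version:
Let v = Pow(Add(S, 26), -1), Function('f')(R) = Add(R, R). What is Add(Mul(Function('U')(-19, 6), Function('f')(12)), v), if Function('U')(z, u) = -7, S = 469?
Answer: Rational(-83159, 495) ≈ -168.00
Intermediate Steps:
Function('f')(R) = Mul(2, R)
v = Rational(1, 495) (v = Pow(Add(469, 26), -1) = Pow(495, -1) = Rational(1, 495) ≈ 0.0020202)
Add(Mul(Function('U')(-19, 6), Function('f')(12)), v) = Add(Mul(-7, Mul(2, 12)), Rational(1, 495)) = Add(Mul(-7, 24), Rational(1, 495)) = Add(-168, Rational(1, 495)) = Rational(-83159, 495)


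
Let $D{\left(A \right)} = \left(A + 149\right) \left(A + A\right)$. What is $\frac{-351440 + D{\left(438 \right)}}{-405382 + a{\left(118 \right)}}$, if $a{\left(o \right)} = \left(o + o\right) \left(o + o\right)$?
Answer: $- \frac{81386}{174843} \approx -0.46548$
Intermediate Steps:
$D{\left(A \right)} = 2 A \left(149 + A\right)$ ($D{\left(A \right)} = \left(149 + A\right) 2 A = 2 A \left(149 + A\right)$)
$a{\left(o \right)} = 4 o^{2}$ ($a{\left(o \right)} = 2 o 2 o = 4 o^{2}$)
$\frac{-351440 + D{\left(438 \right)}}{-405382 + a{\left(118 \right)}} = \frac{-351440 + 2 \cdot 438 \left(149 + 438\right)}{-405382 + 4 \cdot 118^{2}} = \frac{-351440 + 2 \cdot 438 \cdot 587}{-405382 + 4 \cdot 13924} = \frac{-351440 + 514212}{-405382 + 55696} = \frac{162772}{-349686} = 162772 \left(- \frac{1}{349686}\right) = - \frac{81386}{174843}$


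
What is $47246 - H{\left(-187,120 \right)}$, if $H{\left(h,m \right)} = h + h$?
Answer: $47620$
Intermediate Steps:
$H{\left(h,m \right)} = 2 h$
$47246 - H{\left(-187,120 \right)} = 47246 - 2 \left(-187\right) = 47246 - -374 = 47246 + 374 = 47620$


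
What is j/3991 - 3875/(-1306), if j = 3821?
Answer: 20455351/5212246 ≈ 3.9245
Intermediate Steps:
j/3991 - 3875/(-1306) = 3821/3991 - 3875/(-1306) = 3821*(1/3991) - 3875*(-1/1306) = 3821/3991 + 3875/1306 = 20455351/5212246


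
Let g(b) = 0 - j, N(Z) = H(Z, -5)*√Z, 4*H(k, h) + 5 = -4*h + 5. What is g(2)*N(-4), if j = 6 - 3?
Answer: -30*I ≈ -30.0*I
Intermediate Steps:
j = 3
H(k, h) = -h (H(k, h) = -5/4 + (-4*h + 5)/4 = -5/4 + (5 - 4*h)/4 = -5/4 + (5/4 - h) = -h)
N(Z) = 5*√Z (N(Z) = (-1*(-5))*√Z = 5*√Z)
g(b) = -3 (g(b) = 0 - 1*3 = 0 - 3 = -3)
g(2)*N(-4) = -15*√(-4) = -15*2*I = -30*I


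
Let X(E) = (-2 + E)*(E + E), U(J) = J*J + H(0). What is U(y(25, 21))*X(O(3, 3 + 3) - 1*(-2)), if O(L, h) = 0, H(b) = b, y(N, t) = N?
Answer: 0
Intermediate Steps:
U(J) = J**2 (U(J) = J*J + 0 = J**2 + 0 = J**2)
X(E) = 2*E*(-2 + E) (X(E) = (-2 + E)*(2*E) = 2*E*(-2 + E))
U(y(25, 21))*X(O(3, 3 + 3) - 1*(-2)) = 25**2*(2*(0 - 1*(-2))*(-2 + (0 - 1*(-2)))) = 625*(2*(0 + 2)*(-2 + (0 + 2))) = 625*(2*2*(-2 + 2)) = 625*(2*2*0) = 625*0 = 0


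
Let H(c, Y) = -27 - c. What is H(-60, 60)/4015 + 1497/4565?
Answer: 22404/66649 ≈ 0.33615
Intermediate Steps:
H(-60, 60)/4015 + 1497/4565 = (-27 - 1*(-60))/4015 + 1497/4565 = (-27 + 60)*(1/4015) + 1497*(1/4565) = 33*(1/4015) + 1497/4565 = 3/365 + 1497/4565 = 22404/66649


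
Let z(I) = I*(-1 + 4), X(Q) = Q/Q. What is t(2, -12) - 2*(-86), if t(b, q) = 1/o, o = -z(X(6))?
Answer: 515/3 ≈ 171.67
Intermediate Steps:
X(Q) = 1
z(I) = 3*I (z(I) = I*3 = 3*I)
o = -3 ≈ -3.0000
t(b, q) = -⅓ (t(b, q) = 1/(-3) = -⅓)
t(2, -12) - 2*(-86) = -⅓ - 2*(-86) = -⅓ + 172 = 515/3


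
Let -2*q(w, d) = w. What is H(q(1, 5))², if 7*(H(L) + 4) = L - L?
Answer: 16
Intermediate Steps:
q(w, d) = -w/2
H(L) = -4 (H(L) = -4 + (L - L)/7 = -4 + (⅐)*0 = -4 + 0 = -4)
H(q(1, 5))² = (-4)² = 16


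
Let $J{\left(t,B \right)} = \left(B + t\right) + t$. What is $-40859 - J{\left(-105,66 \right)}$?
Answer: $-40715$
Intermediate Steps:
$J{\left(t,B \right)} = B + 2 t$
$-40859 - J{\left(-105,66 \right)} = -40859 - \left(66 + 2 \left(-105\right)\right) = -40859 - \left(66 - 210\right) = -40859 - -144 = -40859 + 144 = -40715$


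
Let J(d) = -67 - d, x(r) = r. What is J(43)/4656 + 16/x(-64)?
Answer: -637/2328 ≈ -0.27363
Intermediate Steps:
J(43)/4656 + 16/x(-64) = (-67 - 1*43)/4656 + 16/(-64) = (-67 - 43)*(1/4656) + 16*(-1/64) = -110*1/4656 - ¼ = -55/2328 - ¼ = -637/2328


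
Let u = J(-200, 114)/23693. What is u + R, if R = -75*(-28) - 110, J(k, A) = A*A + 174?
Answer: 47162240/23693 ≈ 1990.6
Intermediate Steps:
J(k, A) = 174 + A² (J(k, A) = A² + 174 = 174 + A²)
u = 13170/23693 (u = (174 + 114²)/23693 = (174 + 12996)*(1/23693) = 13170*(1/23693) = 13170/23693 ≈ 0.55586)
R = 1990 (R = 2100 - 110 = 1990)
u + R = 13170/23693 + 1990 = 47162240/23693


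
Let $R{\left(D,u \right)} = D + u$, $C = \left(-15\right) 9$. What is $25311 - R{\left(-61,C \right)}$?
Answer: $25507$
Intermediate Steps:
$C = -135$
$25311 - R{\left(-61,C \right)} = 25311 - \left(-61 - 135\right) = 25311 - -196 = 25311 + 196 = 25507$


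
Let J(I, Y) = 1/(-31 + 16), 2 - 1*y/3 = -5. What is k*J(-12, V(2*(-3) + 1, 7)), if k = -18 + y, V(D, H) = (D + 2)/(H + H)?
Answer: -⅕ ≈ -0.20000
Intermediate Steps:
y = 21 (y = 6 - 3*(-5) = 6 + 15 = 21)
V(D, H) = (2 + D)/(2*H) (V(D, H) = (2 + D)/((2*H)) = (2 + D)*(1/(2*H)) = (2 + D)/(2*H))
k = 3 (k = -18 + 21 = 3)
J(I, Y) = -1/15 (J(I, Y) = 1/(-15) = -1/15)
k*J(-12, V(2*(-3) + 1, 7)) = 3*(-1/15) = -⅕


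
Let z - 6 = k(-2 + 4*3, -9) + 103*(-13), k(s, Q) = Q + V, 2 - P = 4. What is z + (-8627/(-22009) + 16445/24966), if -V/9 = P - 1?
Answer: -721984532923/549476694 ≈ -1313.9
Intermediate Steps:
P = -2 (P = 2 - 1*4 = 2 - 4 = -2)
V = 27 (V = -9*(-2 - 1) = -9*(-3) = 27)
k(s, Q) = 27 + Q (k(s, Q) = Q + 27 = 27 + Q)
z = -1315 (z = 6 + ((27 - 9) + 103*(-13)) = 6 + (18 - 1339) = 6 - 1321 = -1315)
z + (-8627/(-22009) + 16445/24966) = -1315 + (-8627/(-22009) + 16445/24966) = -1315 + (-8627*(-1/22009) + 16445*(1/24966)) = -1315 + (8627/22009 + 16445/24966) = -1315 + 577319687/549476694 = -721984532923/549476694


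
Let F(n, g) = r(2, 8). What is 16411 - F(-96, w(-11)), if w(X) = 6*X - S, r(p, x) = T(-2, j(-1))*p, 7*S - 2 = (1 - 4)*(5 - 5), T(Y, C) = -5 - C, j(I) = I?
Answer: 16419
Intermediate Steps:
S = 2/7 (S = 2/7 + ((1 - 4)*(5 - 5))/7 = 2/7 + (-3*0)/7 = 2/7 + (1/7)*0 = 2/7 + 0 = 2/7 ≈ 0.28571)
r(p, x) = -4*p (r(p, x) = (-5 - 1*(-1))*p = (-5 + 1)*p = -4*p)
w(X) = -2/7 + 6*X (w(X) = 6*X - 1*2/7 = 6*X - 2/7 = -2/7 + 6*X)
F(n, g) = -8 (F(n, g) = -4*2 = -8)
16411 - F(-96, w(-11)) = 16411 - 1*(-8) = 16411 + 8 = 16419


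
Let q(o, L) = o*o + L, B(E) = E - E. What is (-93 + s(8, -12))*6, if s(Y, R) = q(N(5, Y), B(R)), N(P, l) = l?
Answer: -174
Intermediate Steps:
B(E) = 0
q(o, L) = L + o² (q(o, L) = o² + L = L + o²)
s(Y, R) = Y² (s(Y, R) = 0 + Y² = Y²)
(-93 + s(8, -12))*6 = (-93 + 8²)*6 = (-93 + 64)*6 = -29*6 = -174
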